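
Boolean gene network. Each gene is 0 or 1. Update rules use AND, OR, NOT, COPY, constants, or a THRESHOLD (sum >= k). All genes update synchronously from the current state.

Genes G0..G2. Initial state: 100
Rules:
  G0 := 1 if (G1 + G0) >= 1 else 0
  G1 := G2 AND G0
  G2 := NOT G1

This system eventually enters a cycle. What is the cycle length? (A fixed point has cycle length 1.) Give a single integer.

Step 0: 100
Step 1: G0=(0+1>=1)=1 G1=G2&G0=0&1=0 G2=NOT G1=NOT 0=1 -> 101
Step 2: G0=(0+1>=1)=1 G1=G2&G0=1&1=1 G2=NOT G1=NOT 0=1 -> 111
Step 3: G0=(1+1>=1)=1 G1=G2&G0=1&1=1 G2=NOT G1=NOT 1=0 -> 110
Step 4: G0=(1+1>=1)=1 G1=G2&G0=0&1=0 G2=NOT G1=NOT 1=0 -> 100
State from step 4 equals state from step 0 -> cycle length 4

Answer: 4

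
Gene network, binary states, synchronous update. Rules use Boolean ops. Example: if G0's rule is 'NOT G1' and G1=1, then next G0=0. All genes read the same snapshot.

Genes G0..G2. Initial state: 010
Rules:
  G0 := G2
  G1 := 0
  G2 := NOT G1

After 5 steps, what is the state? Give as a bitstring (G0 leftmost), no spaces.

Step 1: G0=G2=0 G1=0(const) G2=NOT G1=NOT 1=0 -> 000
Step 2: G0=G2=0 G1=0(const) G2=NOT G1=NOT 0=1 -> 001
Step 3: G0=G2=1 G1=0(const) G2=NOT G1=NOT 0=1 -> 101
Step 4: G0=G2=1 G1=0(const) G2=NOT G1=NOT 0=1 -> 101
Step 5: G0=G2=1 G1=0(const) G2=NOT G1=NOT 0=1 -> 101

101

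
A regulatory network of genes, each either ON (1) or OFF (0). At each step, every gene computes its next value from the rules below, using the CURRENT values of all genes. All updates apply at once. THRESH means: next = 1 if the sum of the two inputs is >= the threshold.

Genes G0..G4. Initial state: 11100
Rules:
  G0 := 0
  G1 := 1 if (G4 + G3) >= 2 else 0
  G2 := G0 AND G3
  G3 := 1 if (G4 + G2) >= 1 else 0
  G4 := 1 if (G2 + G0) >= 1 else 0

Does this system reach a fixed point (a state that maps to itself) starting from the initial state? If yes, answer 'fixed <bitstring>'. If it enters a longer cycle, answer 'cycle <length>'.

Answer: fixed 00000

Derivation:
Step 0: 11100
Step 1: G0=0(const) G1=(0+0>=2)=0 G2=G0&G3=1&0=0 G3=(0+1>=1)=1 G4=(1+1>=1)=1 -> 00011
Step 2: G0=0(const) G1=(1+1>=2)=1 G2=G0&G3=0&1=0 G3=(1+0>=1)=1 G4=(0+0>=1)=0 -> 01010
Step 3: G0=0(const) G1=(0+1>=2)=0 G2=G0&G3=0&1=0 G3=(0+0>=1)=0 G4=(0+0>=1)=0 -> 00000
Step 4: G0=0(const) G1=(0+0>=2)=0 G2=G0&G3=0&0=0 G3=(0+0>=1)=0 G4=(0+0>=1)=0 -> 00000
Fixed point reached at step 3: 00000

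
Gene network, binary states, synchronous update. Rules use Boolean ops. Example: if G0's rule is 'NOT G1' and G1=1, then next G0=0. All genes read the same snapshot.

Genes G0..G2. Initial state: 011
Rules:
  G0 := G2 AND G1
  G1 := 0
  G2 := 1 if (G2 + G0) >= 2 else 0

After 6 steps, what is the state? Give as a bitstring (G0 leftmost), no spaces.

Step 1: G0=G2&G1=1&1=1 G1=0(const) G2=(1+0>=2)=0 -> 100
Step 2: G0=G2&G1=0&0=0 G1=0(const) G2=(0+1>=2)=0 -> 000
Step 3: G0=G2&G1=0&0=0 G1=0(const) G2=(0+0>=2)=0 -> 000
Step 4: G0=G2&G1=0&0=0 G1=0(const) G2=(0+0>=2)=0 -> 000
Step 5: G0=G2&G1=0&0=0 G1=0(const) G2=(0+0>=2)=0 -> 000
Step 6: G0=G2&G1=0&0=0 G1=0(const) G2=(0+0>=2)=0 -> 000

000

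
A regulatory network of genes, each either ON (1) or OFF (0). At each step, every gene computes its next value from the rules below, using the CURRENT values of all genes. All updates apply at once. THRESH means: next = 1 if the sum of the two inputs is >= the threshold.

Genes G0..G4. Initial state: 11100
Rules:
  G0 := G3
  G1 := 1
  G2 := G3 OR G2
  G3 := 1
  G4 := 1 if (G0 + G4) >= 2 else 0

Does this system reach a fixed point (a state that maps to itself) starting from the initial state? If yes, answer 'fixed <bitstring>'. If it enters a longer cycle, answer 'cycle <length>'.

Step 0: 11100
Step 1: G0=G3=0 G1=1(const) G2=G3|G2=0|1=1 G3=1(const) G4=(1+0>=2)=0 -> 01110
Step 2: G0=G3=1 G1=1(const) G2=G3|G2=1|1=1 G3=1(const) G4=(0+0>=2)=0 -> 11110
Step 3: G0=G3=1 G1=1(const) G2=G3|G2=1|1=1 G3=1(const) G4=(1+0>=2)=0 -> 11110
Fixed point reached at step 2: 11110

Answer: fixed 11110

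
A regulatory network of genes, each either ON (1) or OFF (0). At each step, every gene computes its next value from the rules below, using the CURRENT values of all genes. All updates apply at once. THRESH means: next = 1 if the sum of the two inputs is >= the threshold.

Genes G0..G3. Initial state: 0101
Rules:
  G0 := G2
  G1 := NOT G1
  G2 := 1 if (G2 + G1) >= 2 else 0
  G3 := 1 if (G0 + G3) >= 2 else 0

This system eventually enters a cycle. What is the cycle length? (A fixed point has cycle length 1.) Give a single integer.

Step 0: 0101
Step 1: G0=G2=0 G1=NOT G1=NOT 1=0 G2=(0+1>=2)=0 G3=(0+1>=2)=0 -> 0000
Step 2: G0=G2=0 G1=NOT G1=NOT 0=1 G2=(0+0>=2)=0 G3=(0+0>=2)=0 -> 0100
Step 3: G0=G2=0 G1=NOT G1=NOT 1=0 G2=(0+1>=2)=0 G3=(0+0>=2)=0 -> 0000
State from step 3 equals state from step 1 -> cycle length 2

Answer: 2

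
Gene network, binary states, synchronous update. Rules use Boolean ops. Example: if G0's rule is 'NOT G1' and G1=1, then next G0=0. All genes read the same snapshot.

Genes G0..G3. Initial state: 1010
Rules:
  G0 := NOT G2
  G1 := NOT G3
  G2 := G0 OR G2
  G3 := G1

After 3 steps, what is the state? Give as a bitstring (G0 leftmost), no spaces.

Step 1: G0=NOT G2=NOT 1=0 G1=NOT G3=NOT 0=1 G2=G0|G2=1|1=1 G3=G1=0 -> 0110
Step 2: G0=NOT G2=NOT 1=0 G1=NOT G3=NOT 0=1 G2=G0|G2=0|1=1 G3=G1=1 -> 0111
Step 3: G0=NOT G2=NOT 1=0 G1=NOT G3=NOT 1=0 G2=G0|G2=0|1=1 G3=G1=1 -> 0011

0011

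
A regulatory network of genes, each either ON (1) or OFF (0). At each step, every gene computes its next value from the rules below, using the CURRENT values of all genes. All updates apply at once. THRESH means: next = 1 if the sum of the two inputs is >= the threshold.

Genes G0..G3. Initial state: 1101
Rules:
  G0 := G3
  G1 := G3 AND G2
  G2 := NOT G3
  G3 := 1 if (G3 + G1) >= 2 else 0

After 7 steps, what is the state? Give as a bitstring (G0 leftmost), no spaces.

Step 1: G0=G3=1 G1=G3&G2=1&0=0 G2=NOT G3=NOT 1=0 G3=(1+1>=2)=1 -> 1001
Step 2: G0=G3=1 G1=G3&G2=1&0=0 G2=NOT G3=NOT 1=0 G3=(1+0>=2)=0 -> 1000
Step 3: G0=G3=0 G1=G3&G2=0&0=0 G2=NOT G3=NOT 0=1 G3=(0+0>=2)=0 -> 0010
Step 4: G0=G3=0 G1=G3&G2=0&1=0 G2=NOT G3=NOT 0=1 G3=(0+0>=2)=0 -> 0010
Step 5: G0=G3=0 G1=G3&G2=0&1=0 G2=NOT G3=NOT 0=1 G3=(0+0>=2)=0 -> 0010
Step 6: G0=G3=0 G1=G3&G2=0&1=0 G2=NOT G3=NOT 0=1 G3=(0+0>=2)=0 -> 0010
Step 7: G0=G3=0 G1=G3&G2=0&1=0 G2=NOT G3=NOT 0=1 G3=(0+0>=2)=0 -> 0010

0010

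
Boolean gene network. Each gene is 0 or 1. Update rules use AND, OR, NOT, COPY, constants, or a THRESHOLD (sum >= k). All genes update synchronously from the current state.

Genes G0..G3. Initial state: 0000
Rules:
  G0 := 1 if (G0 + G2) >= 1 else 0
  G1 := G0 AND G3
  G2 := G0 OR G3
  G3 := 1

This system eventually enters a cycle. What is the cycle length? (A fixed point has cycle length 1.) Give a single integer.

Answer: 1

Derivation:
Step 0: 0000
Step 1: G0=(0+0>=1)=0 G1=G0&G3=0&0=0 G2=G0|G3=0|0=0 G3=1(const) -> 0001
Step 2: G0=(0+0>=1)=0 G1=G0&G3=0&1=0 G2=G0|G3=0|1=1 G3=1(const) -> 0011
Step 3: G0=(0+1>=1)=1 G1=G0&G3=0&1=0 G2=G0|G3=0|1=1 G3=1(const) -> 1011
Step 4: G0=(1+1>=1)=1 G1=G0&G3=1&1=1 G2=G0|G3=1|1=1 G3=1(const) -> 1111
Step 5: G0=(1+1>=1)=1 G1=G0&G3=1&1=1 G2=G0|G3=1|1=1 G3=1(const) -> 1111
State from step 5 equals state from step 4 -> cycle length 1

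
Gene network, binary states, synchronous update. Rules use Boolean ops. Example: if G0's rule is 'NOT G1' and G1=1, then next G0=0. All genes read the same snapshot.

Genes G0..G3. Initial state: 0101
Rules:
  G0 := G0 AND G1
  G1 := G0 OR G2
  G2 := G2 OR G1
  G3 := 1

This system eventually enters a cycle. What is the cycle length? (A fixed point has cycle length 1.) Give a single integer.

Step 0: 0101
Step 1: G0=G0&G1=0&1=0 G1=G0|G2=0|0=0 G2=G2|G1=0|1=1 G3=1(const) -> 0011
Step 2: G0=G0&G1=0&0=0 G1=G0|G2=0|1=1 G2=G2|G1=1|0=1 G3=1(const) -> 0111
Step 3: G0=G0&G1=0&1=0 G1=G0|G2=0|1=1 G2=G2|G1=1|1=1 G3=1(const) -> 0111
State from step 3 equals state from step 2 -> cycle length 1

Answer: 1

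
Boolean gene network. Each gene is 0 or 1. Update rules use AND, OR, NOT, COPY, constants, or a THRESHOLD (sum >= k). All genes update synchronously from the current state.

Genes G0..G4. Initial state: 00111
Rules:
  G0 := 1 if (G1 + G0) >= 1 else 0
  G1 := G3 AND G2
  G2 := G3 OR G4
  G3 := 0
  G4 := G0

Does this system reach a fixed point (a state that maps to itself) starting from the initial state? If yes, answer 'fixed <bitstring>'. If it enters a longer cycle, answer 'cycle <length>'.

Answer: fixed 10101

Derivation:
Step 0: 00111
Step 1: G0=(0+0>=1)=0 G1=G3&G2=1&1=1 G2=G3|G4=1|1=1 G3=0(const) G4=G0=0 -> 01100
Step 2: G0=(1+0>=1)=1 G1=G3&G2=0&1=0 G2=G3|G4=0|0=0 G3=0(const) G4=G0=0 -> 10000
Step 3: G0=(0+1>=1)=1 G1=G3&G2=0&0=0 G2=G3|G4=0|0=0 G3=0(const) G4=G0=1 -> 10001
Step 4: G0=(0+1>=1)=1 G1=G3&G2=0&0=0 G2=G3|G4=0|1=1 G3=0(const) G4=G0=1 -> 10101
Step 5: G0=(0+1>=1)=1 G1=G3&G2=0&1=0 G2=G3|G4=0|1=1 G3=0(const) G4=G0=1 -> 10101
Fixed point reached at step 4: 10101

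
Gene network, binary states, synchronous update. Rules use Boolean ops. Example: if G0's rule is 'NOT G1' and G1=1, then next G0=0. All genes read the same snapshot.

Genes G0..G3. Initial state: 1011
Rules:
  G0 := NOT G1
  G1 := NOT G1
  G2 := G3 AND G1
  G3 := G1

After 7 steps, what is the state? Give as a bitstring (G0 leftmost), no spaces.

Step 1: G0=NOT G1=NOT 0=1 G1=NOT G1=NOT 0=1 G2=G3&G1=1&0=0 G3=G1=0 -> 1100
Step 2: G0=NOT G1=NOT 1=0 G1=NOT G1=NOT 1=0 G2=G3&G1=0&1=0 G3=G1=1 -> 0001
Step 3: G0=NOT G1=NOT 0=1 G1=NOT G1=NOT 0=1 G2=G3&G1=1&0=0 G3=G1=0 -> 1100
Step 4: G0=NOT G1=NOT 1=0 G1=NOT G1=NOT 1=0 G2=G3&G1=0&1=0 G3=G1=1 -> 0001
Step 5: G0=NOT G1=NOT 0=1 G1=NOT G1=NOT 0=1 G2=G3&G1=1&0=0 G3=G1=0 -> 1100
Step 6: G0=NOT G1=NOT 1=0 G1=NOT G1=NOT 1=0 G2=G3&G1=0&1=0 G3=G1=1 -> 0001
Step 7: G0=NOT G1=NOT 0=1 G1=NOT G1=NOT 0=1 G2=G3&G1=1&0=0 G3=G1=0 -> 1100

1100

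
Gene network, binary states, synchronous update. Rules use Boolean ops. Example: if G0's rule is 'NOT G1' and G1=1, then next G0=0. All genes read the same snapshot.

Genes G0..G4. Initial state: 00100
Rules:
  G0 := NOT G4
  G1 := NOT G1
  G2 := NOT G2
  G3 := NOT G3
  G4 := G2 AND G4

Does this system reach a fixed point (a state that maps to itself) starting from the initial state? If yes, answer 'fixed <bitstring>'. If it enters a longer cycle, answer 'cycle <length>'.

Answer: cycle 2

Derivation:
Step 0: 00100
Step 1: G0=NOT G4=NOT 0=1 G1=NOT G1=NOT 0=1 G2=NOT G2=NOT 1=0 G3=NOT G3=NOT 0=1 G4=G2&G4=1&0=0 -> 11010
Step 2: G0=NOT G4=NOT 0=1 G1=NOT G1=NOT 1=0 G2=NOT G2=NOT 0=1 G3=NOT G3=NOT 1=0 G4=G2&G4=0&0=0 -> 10100
Step 3: G0=NOT G4=NOT 0=1 G1=NOT G1=NOT 0=1 G2=NOT G2=NOT 1=0 G3=NOT G3=NOT 0=1 G4=G2&G4=1&0=0 -> 11010
Cycle of length 2 starting at step 1 -> no fixed point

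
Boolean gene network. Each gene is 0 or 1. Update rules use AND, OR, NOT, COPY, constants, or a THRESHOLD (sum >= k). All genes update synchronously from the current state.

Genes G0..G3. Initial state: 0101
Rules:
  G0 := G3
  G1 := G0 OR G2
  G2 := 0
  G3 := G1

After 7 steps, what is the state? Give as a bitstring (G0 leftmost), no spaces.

Step 1: G0=G3=1 G1=G0|G2=0|0=0 G2=0(const) G3=G1=1 -> 1001
Step 2: G0=G3=1 G1=G0|G2=1|0=1 G2=0(const) G3=G1=0 -> 1100
Step 3: G0=G3=0 G1=G0|G2=1|0=1 G2=0(const) G3=G1=1 -> 0101
Step 4: G0=G3=1 G1=G0|G2=0|0=0 G2=0(const) G3=G1=1 -> 1001
Step 5: G0=G3=1 G1=G0|G2=1|0=1 G2=0(const) G3=G1=0 -> 1100
Step 6: G0=G3=0 G1=G0|G2=1|0=1 G2=0(const) G3=G1=1 -> 0101
Step 7: G0=G3=1 G1=G0|G2=0|0=0 G2=0(const) G3=G1=1 -> 1001

1001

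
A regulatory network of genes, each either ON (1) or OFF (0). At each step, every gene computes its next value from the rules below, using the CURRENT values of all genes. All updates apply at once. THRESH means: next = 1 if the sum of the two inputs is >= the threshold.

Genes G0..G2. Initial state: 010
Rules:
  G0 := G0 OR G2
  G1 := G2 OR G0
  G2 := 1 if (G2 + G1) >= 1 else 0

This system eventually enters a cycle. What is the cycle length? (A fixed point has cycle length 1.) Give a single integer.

Step 0: 010
Step 1: G0=G0|G2=0|0=0 G1=G2|G0=0|0=0 G2=(0+1>=1)=1 -> 001
Step 2: G0=G0|G2=0|1=1 G1=G2|G0=1|0=1 G2=(1+0>=1)=1 -> 111
Step 3: G0=G0|G2=1|1=1 G1=G2|G0=1|1=1 G2=(1+1>=1)=1 -> 111
State from step 3 equals state from step 2 -> cycle length 1

Answer: 1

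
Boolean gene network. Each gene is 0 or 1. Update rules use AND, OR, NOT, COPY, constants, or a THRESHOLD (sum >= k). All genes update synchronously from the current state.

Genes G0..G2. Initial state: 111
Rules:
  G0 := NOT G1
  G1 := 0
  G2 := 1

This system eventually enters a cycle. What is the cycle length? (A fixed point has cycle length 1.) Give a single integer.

Step 0: 111
Step 1: G0=NOT G1=NOT 1=0 G1=0(const) G2=1(const) -> 001
Step 2: G0=NOT G1=NOT 0=1 G1=0(const) G2=1(const) -> 101
Step 3: G0=NOT G1=NOT 0=1 G1=0(const) G2=1(const) -> 101
State from step 3 equals state from step 2 -> cycle length 1

Answer: 1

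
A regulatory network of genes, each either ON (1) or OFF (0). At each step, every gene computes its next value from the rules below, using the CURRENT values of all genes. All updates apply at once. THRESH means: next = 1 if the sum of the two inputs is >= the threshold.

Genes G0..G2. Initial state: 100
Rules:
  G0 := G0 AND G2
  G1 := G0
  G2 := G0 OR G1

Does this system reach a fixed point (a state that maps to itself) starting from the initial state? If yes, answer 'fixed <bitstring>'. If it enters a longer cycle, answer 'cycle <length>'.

Step 0: 100
Step 1: G0=G0&G2=1&0=0 G1=G0=1 G2=G0|G1=1|0=1 -> 011
Step 2: G0=G0&G2=0&1=0 G1=G0=0 G2=G0|G1=0|1=1 -> 001
Step 3: G0=G0&G2=0&1=0 G1=G0=0 G2=G0|G1=0|0=0 -> 000
Step 4: G0=G0&G2=0&0=0 G1=G0=0 G2=G0|G1=0|0=0 -> 000
Fixed point reached at step 3: 000

Answer: fixed 000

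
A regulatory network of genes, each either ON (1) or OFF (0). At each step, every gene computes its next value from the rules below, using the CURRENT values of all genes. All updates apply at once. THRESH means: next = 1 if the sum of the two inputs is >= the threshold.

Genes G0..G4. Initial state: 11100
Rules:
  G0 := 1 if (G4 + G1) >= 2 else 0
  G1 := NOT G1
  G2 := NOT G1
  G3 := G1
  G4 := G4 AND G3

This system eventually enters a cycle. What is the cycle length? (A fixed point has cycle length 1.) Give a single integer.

Step 0: 11100
Step 1: G0=(0+1>=2)=0 G1=NOT G1=NOT 1=0 G2=NOT G1=NOT 1=0 G3=G1=1 G4=G4&G3=0&0=0 -> 00010
Step 2: G0=(0+0>=2)=0 G1=NOT G1=NOT 0=1 G2=NOT G1=NOT 0=1 G3=G1=0 G4=G4&G3=0&1=0 -> 01100
Step 3: G0=(0+1>=2)=0 G1=NOT G1=NOT 1=0 G2=NOT G1=NOT 1=0 G3=G1=1 G4=G4&G3=0&0=0 -> 00010
State from step 3 equals state from step 1 -> cycle length 2

Answer: 2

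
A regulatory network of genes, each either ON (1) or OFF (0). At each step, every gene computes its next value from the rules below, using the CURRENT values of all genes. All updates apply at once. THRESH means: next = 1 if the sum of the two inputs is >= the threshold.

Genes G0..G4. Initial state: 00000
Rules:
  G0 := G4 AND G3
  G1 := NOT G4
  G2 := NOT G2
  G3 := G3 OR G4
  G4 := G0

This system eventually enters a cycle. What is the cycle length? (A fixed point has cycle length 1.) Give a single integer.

Step 0: 00000
Step 1: G0=G4&G3=0&0=0 G1=NOT G4=NOT 0=1 G2=NOT G2=NOT 0=1 G3=G3|G4=0|0=0 G4=G0=0 -> 01100
Step 2: G0=G4&G3=0&0=0 G1=NOT G4=NOT 0=1 G2=NOT G2=NOT 1=0 G3=G3|G4=0|0=0 G4=G0=0 -> 01000
Step 3: G0=G4&G3=0&0=0 G1=NOT G4=NOT 0=1 G2=NOT G2=NOT 0=1 G3=G3|G4=0|0=0 G4=G0=0 -> 01100
State from step 3 equals state from step 1 -> cycle length 2

Answer: 2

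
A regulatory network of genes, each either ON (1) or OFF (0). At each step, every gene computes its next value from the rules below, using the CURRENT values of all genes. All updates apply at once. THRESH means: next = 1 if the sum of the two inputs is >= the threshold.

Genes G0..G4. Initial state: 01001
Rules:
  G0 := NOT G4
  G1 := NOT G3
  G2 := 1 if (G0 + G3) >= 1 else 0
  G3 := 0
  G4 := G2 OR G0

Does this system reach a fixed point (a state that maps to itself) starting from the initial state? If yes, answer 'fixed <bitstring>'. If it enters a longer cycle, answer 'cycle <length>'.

Answer: cycle 5

Derivation:
Step 0: 01001
Step 1: G0=NOT G4=NOT 1=0 G1=NOT G3=NOT 0=1 G2=(0+0>=1)=0 G3=0(const) G4=G2|G0=0|0=0 -> 01000
Step 2: G0=NOT G4=NOT 0=1 G1=NOT G3=NOT 0=1 G2=(0+0>=1)=0 G3=0(const) G4=G2|G0=0|0=0 -> 11000
Step 3: G0=NOT G4=NOT 0=1 G1=NOT G3=NOT 0=1 G2=(1+0>=1)=1 G3=0(const) G4=G2|G0=0|1=1 -> 11101
Step 4: G0=NOT G4=NOT 1=0 G1=NOT G3=NOT 0=1 G2=(1+0>=1)=1 G3=0(const) G4=G2|G0=1|1=1 -> 01101
Step 5: G0=NOT G4=NOT 1=0 G1=NOT G3=NOT 0=1 G2=(0+0>=1)=0 G3=0(const) G4=G2|G0=1|0=1 -> 01001
Cycle of length 5 starting at step 0 -> no fixed point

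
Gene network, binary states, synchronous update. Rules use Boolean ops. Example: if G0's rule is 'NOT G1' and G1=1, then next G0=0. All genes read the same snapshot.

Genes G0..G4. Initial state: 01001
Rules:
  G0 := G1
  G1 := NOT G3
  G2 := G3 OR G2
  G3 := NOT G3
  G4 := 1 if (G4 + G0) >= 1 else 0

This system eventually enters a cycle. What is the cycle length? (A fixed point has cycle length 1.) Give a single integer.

Step 0: 01001
Step 1: G0=G1=1 G1=NOT G3=NOT 0=1 G2=G3|G2=0|0=0 G3=NOT G3=NOT 0=1 G4=(1+0>=1)=1 -> 11011
Step 2: G0=G1=1 G1=NOT G3=NOT 1=0 G2=G3|G2=1|0=1 G3=NOT G3=NOT 1=0 G4=(1+1>=1)=1 -> 10101
Step 3: G0=G1=0 G1=NOT G3=NOT 0=1 G2=G3|G2=0|1=1 G3=NOT G3=NOT 0=1 G4=(1+1>=1)=1 -> 01111
Step 4: G0=G1=1 G1=NOT G3=NOT 1=0 G2=G3|G2=1|1=1 G3=NOT G3=NOT 1=0 G4=(1+0>=1)=1 -> 10101
State from step 4 equals state from step 2 -> cycle length 2

Answer: 2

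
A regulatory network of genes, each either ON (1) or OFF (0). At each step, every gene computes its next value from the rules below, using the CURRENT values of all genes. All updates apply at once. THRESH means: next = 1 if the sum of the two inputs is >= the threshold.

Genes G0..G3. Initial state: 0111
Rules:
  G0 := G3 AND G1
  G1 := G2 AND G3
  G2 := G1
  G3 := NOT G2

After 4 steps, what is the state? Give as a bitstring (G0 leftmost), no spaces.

Step 1: G0=G3&G1=1&1=1 G1=G2&G3=1&1=1 G2=G1=1 G3=NOT G2=NOT 1=0 -> 1110
Step 2: G0=G3&G1=0&1=0 G1=G2&G3=1&0=0 G2=G1=1 G3=NOT G2=NOT 1=0 -> 0010
Step 3: G0=G3&G1=0&0=0 G1=G2&G3=1&0=0 G2=G1=0 G3=NOT G2=NOT 1=0 -> 0000
Step 4: G0=G3&G1=0&0=0 G1=G2&G3=0&0=0 G2=G1=0 G3=NOT G2=NOT 0=1 -> 0001

0001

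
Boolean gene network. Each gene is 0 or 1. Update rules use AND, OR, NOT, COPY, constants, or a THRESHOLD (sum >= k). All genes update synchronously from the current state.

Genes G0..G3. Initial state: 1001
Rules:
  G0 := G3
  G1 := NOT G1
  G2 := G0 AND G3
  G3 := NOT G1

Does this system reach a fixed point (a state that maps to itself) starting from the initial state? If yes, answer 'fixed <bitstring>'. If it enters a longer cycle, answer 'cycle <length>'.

Answer: cycle 2

Derivation:
Step 0: 1001
Step 1: G0=G3=1 G1=NOT G1=NOT 0=1 G2=G0&G3=1&1=1 G3=NOT G1=NOT 0=1 -> 1111
Step 2: G0=G3=1 G1=NOT G1=NOT 1=0 G2=G0&G3=1&1=1 G3=NOT G1=NOT 1=0 -> 1010
Step 3: G0=G3=0 G1=NOT G1=NOT 0=1 G2=G0&G3=1&0=0 G3=NOT G1=NOT 0=1 -> 0101
Step 4: G0=G3=1 G1=NOT G1=NOT 1=0 G2=G0&G3=0&1=0 G3=NOT G1=NOT 1=0 -> 1000
Step 5: G0=G3=0 G1=NOT G1=NOT 0=1 G2=G0&G3=1&0=0 G3=NOT G1=NOT 0=1 -> 0101
Cycle of length 2 starting at step 3 -> no fixed point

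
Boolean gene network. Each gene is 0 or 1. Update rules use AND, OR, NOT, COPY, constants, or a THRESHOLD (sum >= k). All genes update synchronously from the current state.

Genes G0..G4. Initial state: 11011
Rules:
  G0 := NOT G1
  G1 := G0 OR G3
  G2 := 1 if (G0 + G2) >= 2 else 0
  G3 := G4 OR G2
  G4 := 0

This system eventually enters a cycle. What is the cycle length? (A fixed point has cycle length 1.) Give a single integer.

Answer: 4

Derivation:
Step 0: 11011
Step 1: G0=NOT G1=NOT 1=0 G1=G0|G3=1|1=1 G2=(1+0>=2)=0 G3=G4|G2=1|0=1 G4=0(const) -> 01010
Step 2: G0=NOT G1=NOT 1=0 G1=G0|G3=0|1=1 G2=(0+0>=2)=0 G3=G4|G2=0|0=0 G4=0(const) -> 01000
Step 3: G0=NOT G1=NOT 1=0 G1=G0|G3=0|0=0 G2=(0+0>=2)=0 G3=G4|G2=0|0=0 G4=0(const) -> 00000
Step 4: G0=NOT G1=NOT 0=1 G1=G0|G3=0|0=0 G2=(0+0>=2)=0 G3=G4|G2=0|0=0 G4=0(const) -> 10000
Step 5: G0=NOT G1=NOT 0=1 G1=G0|G3=1|0=1 G2=(1+0>=2)=0 G3=G4|G2=0|0=0 G4=0(const) -> 11000
Step 6: G0=NOT G1=NOT 1=0 G1=G0|G3=1|0=1 G2=(1+0>=2)=0 G3=G4|G2=0|0=0 G4=0(const) -> 01000
State from step 6 equals state from step 2 -> cycle length 4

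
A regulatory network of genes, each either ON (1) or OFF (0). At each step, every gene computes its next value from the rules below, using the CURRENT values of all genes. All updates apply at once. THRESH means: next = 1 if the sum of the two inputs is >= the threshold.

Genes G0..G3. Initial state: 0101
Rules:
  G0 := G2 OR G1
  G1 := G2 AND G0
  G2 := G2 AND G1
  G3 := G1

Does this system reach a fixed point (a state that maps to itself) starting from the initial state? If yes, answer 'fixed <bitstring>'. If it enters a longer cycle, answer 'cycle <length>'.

Step 0: 0101
Step 1: G0=G2|G1=0|1=1 G1=G2&G0=0&0=0 G2=G2&G1=0&1=0 G3=G1=1 -> 1001
Step 2: G0=G2|G1=0|0=0 G1=G2&G0=0&1=0 G2=G2&G1=0&0=0 G3=G1=0 -> 0000
Step 3: G0=G2|G1=0|0=0 G1=G2&G0=0&0=0 G2=G2&G1=0&0=0 G3=G1=0 -> 0000
Fixed point reached at step 2: 0000

Answer: fixed 0000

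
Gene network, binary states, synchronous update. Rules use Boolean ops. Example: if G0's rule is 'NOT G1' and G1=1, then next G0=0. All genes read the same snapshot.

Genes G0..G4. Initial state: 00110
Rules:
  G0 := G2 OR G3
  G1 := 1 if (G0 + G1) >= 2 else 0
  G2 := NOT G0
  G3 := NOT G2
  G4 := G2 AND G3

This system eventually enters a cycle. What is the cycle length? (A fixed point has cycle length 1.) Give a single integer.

Step 0: 00110
Step 1: G0=G2|G3=1|1=1 G1=(0+0>=2)=0 G2=NOT G0=NOT 0=1 G3=NOT G2=NOT 1=0 G4=G2&G3=1&1=1 -> 10101
Step 2: G0=G2|G3=1|0=1 G1=(1+0>=2)=0 G2=NOT G0=NOT 1=0 G3=NOT G2=NOT 1=0 G4=G2&G3=1&0=0 -> 10000
Step 3: G0=G2|G3=0|0=0 G1=(1+0>=2)=0 G2=NOT G0=NOT 1=0 G3=NOT G2=NOT 0=1 G4=G2&G3=0&0=0 -> 00010
Step 4: G0=G2|G3=0|1=1 G1=(0+0>=2)=0 G2=NOT G0=NOT 0=1 G3=NOT G2=NOT 0=1 G4=G2&G3=0&1=0 -> 10110
Step 5: G0=G2|G3=1|1=1 G1=(1+0>=2)=0 G2=NOT G0=NOT 1=0 G3=NOT G2=NOT 1=0 G4=G2&G3=1&1=1 -> 10001
Step 6: G0=G2|G3=0|0=0 G1=(1+0>=2)=0 G2=NOT G0=NOT 1=0 G3=NOT G2=NOT 0=1 G4=G2&G3=0&0=0 -> 00010
State from step 6 equals state from step 3 -> cycle length 3

Answer: 3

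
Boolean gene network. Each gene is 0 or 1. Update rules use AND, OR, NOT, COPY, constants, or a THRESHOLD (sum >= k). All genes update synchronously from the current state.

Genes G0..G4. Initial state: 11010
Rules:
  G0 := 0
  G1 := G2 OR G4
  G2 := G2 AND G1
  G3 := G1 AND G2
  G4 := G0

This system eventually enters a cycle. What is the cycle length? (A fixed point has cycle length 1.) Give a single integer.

Step 0: 11010
Step 1: G0=0(const) G1=G2|G4=0|0=0 G2=G2&G1=0&1=0 G3=G1&G2=1&0=0 G4=G0=1 -> 00001
Step 2: G0=0(const) G1=G2|G4=0|1=1 G2=G2&G1=0&0=0 G3=G1&G2=0&0=0 G4=G0=0 -> 01000
Step 3: G0=0(const) G1=G2|G4=0|0=0 G2=G2&G1=0&1=0 G3=G1&G2=1&0=0 G4=G0=0 -> 00000
Step 4: G0=0(const) G1=G2|G4=0|0=0 G2=G2&G1=0&0=0 G3=G1&G2=0&0=0 G4=G0=0 -> 00000
State from step 4 equals state from step 3 -> cycle length 1

Answer: 1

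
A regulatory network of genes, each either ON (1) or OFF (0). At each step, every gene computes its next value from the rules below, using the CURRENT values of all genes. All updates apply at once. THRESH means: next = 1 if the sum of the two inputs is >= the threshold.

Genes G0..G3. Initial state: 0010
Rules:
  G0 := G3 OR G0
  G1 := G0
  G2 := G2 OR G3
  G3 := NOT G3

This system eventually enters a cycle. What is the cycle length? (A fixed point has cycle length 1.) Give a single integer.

Step 0: 0010
Step 1: G0=G3|G0=0|0=0 G1=G0=0 G2=G2|G3=1|0=1 G3=NOT G3=NOT 0=1 -> 0011
Step 2: G0=G3|G0=1|0=1 G1=G0=0 G2=G2|G3=1|1=1 G3=NOT G3=NOT 1=0 -> 1010
Step 3: G0=G3|G0=0|1=1 G1=G0=1 G2=G2|G3=1|0=1 G3=NOT G3=NOT 0=1 -> 1111
Step 4: G0=G3|G0=1|1=1 G1=G0=1 G2=G2|G3=1|1=1 G3=NOT G3=NOT 1=0 -> 1110
Step 5: G0=G3|G0=0|1=1 G1=G0=1 G2=G2|G3=1|0=1 G3=NOT G3=NOT 0=1 -> 1111
State from step 5 equals state from step 3 -> cycle length 2

Answer: 2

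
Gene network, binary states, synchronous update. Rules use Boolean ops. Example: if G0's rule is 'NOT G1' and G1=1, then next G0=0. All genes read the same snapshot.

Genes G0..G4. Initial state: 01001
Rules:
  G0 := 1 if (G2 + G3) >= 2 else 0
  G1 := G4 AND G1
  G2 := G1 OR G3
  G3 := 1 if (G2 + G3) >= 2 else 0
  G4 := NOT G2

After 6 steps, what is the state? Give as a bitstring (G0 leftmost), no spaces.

Step 1: G0=(0+0>=2)=0 G1=G4&G1=1&1=1 G2=G1|G3=1|0=1 G3=(0+0>=2)=0 G4=NOT G2=NOT 0=1 -> 01101
Step 2: G0=(1+0>=2)=0 G1=G4&G1=1&1=1 G2=G1|G3=1|0=1 G3=(1+0>=2)=0 G4=NOT G2=NOT 1=0 -> 01100
Step 3: G0=(1+0>=2)=0 G1=G4&G1=0&1=0 G2=G1|G3=1|0=1 G3=(1+0>=2)=0 G4=NOT G2=NOT 1=0 -> 00100
Step 4: G0=(1+0>=2)=0 G1=G4&G1=0&0=0 G2=G1|G3=0|0=0 G3=(1+0>=2)=0 G4=NOT G2=NOT 1=0 -> 00000
Step 5: G0=(0+0>=2)=0 G1=G4&G1=0&0=0 G2=G1|G3=0|0=0 G3=(0+0>=2)=0 G4=NOT G2=NOT 0=1 -> 00001
Step 6: G0=(0+0>=2)=0 G1=G4&G1=1&0=0 G2=G1|G3=0|0=0 G3=(0+0>=2)=0 G4=NOT G2=NOT 0=1 -> 00001

00001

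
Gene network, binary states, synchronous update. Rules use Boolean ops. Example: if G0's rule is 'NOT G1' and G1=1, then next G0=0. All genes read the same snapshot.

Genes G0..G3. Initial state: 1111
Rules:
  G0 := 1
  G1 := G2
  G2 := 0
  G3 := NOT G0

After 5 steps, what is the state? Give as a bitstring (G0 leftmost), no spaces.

Step 1: G0=1(const) G1=G2=1 G2=0(const) G3=NOT G0=NOT 1=0 -> 1100
Step 2: G0=1(const) G1=G2=0 G2=0(const) G3=NOT G0=NOT 1=0 -> 1000
Step 3: G0=1(const) G1=G2=0 G2=0(const) G3=NOT G0=NOT 1=0 -> 1000
Step 4: G0=1(const) G1=G2=0 G2=0(const) G3=NOT G0=NOT 1=0 -> 1000
Step 5: G0=1(const) G1=G2=0 G2=0(const) G3=NOT G0=NOT 1=0 -> 1000

1000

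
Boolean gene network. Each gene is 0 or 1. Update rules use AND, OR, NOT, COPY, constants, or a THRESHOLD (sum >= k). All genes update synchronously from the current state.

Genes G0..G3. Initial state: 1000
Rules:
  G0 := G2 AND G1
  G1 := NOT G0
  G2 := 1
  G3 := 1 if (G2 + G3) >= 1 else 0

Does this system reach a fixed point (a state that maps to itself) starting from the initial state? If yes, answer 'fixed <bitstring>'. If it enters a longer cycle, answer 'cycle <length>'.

Step 0: 1000
Step 1: G0=G2&G1=0&0=0 G1=NOT G0=NOT 1=0 G2=1(const) G3=(0+0>=1)=0 -> 0010
Step 2: G0=G2&G1=1&0=0 G1=NOT G0=NOT 0=1 G2=1(const) G3=(1+0>=1)=1 -> 0111
Step 3: G0=G2&G1=1&1=1 G1=NOT G0=NOT 0=1 G2=1(const) G3=(1+1>=1)=1 -> 1111
Step 4: G0=G2&G1=1&1=1 G1=NOT G0=NOT 1=0 G2=1(const) G3=(1+1>=1)=1 -> 1011
Step 5: G0=G2&G1=1&0=0 G1=NOT G0=NOT 1=0 G2=1(const) G3=(1+1>=1)=1 -> 0011
Step 6: G0=G2&G1=1&0=0 G1=NOT G0=NOT 0=1 G2=1(const) G3=(1+1>=1)=1 -> 0111
Cycle of length 4 starting at step 2 -> no fixed point

Answer: cycle 4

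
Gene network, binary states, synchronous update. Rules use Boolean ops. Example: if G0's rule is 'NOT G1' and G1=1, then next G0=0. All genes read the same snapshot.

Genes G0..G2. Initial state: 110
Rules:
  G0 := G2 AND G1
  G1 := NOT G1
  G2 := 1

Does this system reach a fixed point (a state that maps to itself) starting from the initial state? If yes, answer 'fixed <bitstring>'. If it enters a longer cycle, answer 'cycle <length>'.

Answer: cycle 2

Derivation:
Step 0: 110
Step 1: G0=G2&G1=0&1=0 G1=NOT G1=NOT 1=0 G2=1(const) -> 001
Step 2: G0=G2&G1=1&0=0 G1=NOT G1=NOT 0=1 G2=1(const) -> 011
Step 3: G0=G2&G1=1&1=1 G1=NOT G1=NOT 1=0 G2=1(const) -> 101
Step 4: G0=G2&G1=1&0=0 G1=NOT G1=NOT 0=1 G2=1(const) -> 011
Cycle of length 2 starting at step 2 -> no fixed point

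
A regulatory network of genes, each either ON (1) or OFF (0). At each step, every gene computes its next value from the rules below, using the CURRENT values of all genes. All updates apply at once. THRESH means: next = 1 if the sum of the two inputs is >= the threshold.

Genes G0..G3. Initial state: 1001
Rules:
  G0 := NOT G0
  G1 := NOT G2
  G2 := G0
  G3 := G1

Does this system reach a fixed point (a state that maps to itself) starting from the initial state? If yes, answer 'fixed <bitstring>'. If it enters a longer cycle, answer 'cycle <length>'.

Answer: cycle 2

Derivation:
Step 0: 1001
Step 1: G0=NOT G0=NOT 1=0 G1=NOT G2=NOT 0=1 G2=G0=1 G3=G1=0 -> 0110
Step 2: G0=NOT G0=NOT 0=1 G1=NOT G2=NOT 1=0 G2=G0=0 G3=G1=1 -> 1001
Cycle of length 2 starting at step 0 -> no fixed point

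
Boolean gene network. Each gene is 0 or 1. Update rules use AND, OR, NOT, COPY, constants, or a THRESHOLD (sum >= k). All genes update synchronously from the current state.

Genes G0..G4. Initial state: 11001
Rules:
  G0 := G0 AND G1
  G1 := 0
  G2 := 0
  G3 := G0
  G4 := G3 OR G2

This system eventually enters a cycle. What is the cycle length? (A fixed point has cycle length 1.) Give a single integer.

Answer: 1

Derivation:
Step 0: 11001
Step 1: G0=G0&G1=1&1=1 G1=0(const) G2=0(const) G3=G0=1 G4=G3|G2=0|0=0 -> 10010
Step 2: G0=G0&G1=1&0=0 G1=0(const) G2=0(const) G3=G0=1 G4=G3|G2=1|0=1 -> 00011
Step 3: G0=G0&G1=0&0=0 G1=0(const) G2=0(const) G3=G0=0 G4=G3|G2=1|0=1 -> 00001
Step 4: G0=G0&G1=0&0=0 G1=0(const) G2=0(const) G3=G0=0 G4=G3|G2=0|0=0 -> 00000
Step 5: G0=G0&G1=0&0=0 G1=0(const) G2=0(const) G3=G0=0 G4=G3|G2=0|0=0 -> 00000
State from step 5 equals state from step 4 -> cycle length 1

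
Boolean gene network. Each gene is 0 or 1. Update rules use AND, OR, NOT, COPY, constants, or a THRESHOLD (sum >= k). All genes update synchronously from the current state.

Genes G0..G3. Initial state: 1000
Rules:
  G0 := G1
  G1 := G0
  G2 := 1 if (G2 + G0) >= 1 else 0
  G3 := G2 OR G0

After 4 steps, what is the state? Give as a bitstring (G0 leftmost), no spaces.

Step 1: G0=G1=0 G1=G0=1 G2=(0+1>=1)=1 G3=G2|G0=0|1=1 -> 0111
Step 2: G0=G1=1 G1=G0=0 G2=(1+0>=1)=1 G3=G2|G0=1|0=1 -> 1011
Step 3: G0=G1=0 G1=G0=1 G2=(1+1>=1)=1 G3=G2|G0=1|1=1 -> 0111
Step 4: G0=G1=1 G1=G0=0 G2=(1+0>=1)=1 G3=G2|G0=1|0=1 -> 1011

1011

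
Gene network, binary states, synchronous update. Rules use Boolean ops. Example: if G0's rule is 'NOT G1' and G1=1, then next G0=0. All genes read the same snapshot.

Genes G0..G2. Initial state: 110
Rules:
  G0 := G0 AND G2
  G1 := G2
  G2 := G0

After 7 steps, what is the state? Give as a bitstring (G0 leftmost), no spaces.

Step 1: G0=G0&G2=1&0=0 G1=G2=0 G2=G0=1 -> 001
Step 2: G0=G0&G2=0&1=0 G1=G2=1 G2=G0=0 -> 010
Step 3: G0=G0&G2=0&0=0 G1=G2=0 G2=G0=0 -> 000
Step 4: G0=G0&G2=0&0=0 G1=G2=0 G2=G0=0 -> 000
Step 5: G0=G0&G2=0&0=0 G1=G2=0 G2=G0=0 -> 000
Step 6: G0=G0&G2=0&0=0 G1=G2=0 G2=G0=0 -> 000
Step 7: G0=G0&G2=0&0=0 G1=G2=0 G2=G0=0 -> 000

000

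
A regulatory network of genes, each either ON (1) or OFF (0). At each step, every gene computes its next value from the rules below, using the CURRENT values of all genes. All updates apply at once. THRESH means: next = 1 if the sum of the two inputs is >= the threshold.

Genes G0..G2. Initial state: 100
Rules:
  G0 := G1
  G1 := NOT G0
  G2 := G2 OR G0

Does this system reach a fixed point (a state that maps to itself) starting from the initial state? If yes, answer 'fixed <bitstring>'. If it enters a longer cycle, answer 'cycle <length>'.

Answer: cycle 4

Derivation:
Step 0: 100
Step 1: G0=G1=0 G1=NOT G0=NOT 1=0 G2=G2|G0=0|1=1 -> 001
Step 2: G0=G1=0 G1=NOT G0=NOT 0=1 G2=G2|G0=1|0=1 -> 011
Step 3: G0=G1=1 G1=NOT G0=NOT 0=1 G2=G2|G0=1|0=1 -> 111
Step 4: G0=G1=1 G1=NOT G0=NOT 1=0 G2=G2|G0=1|1=1 -> 101
Step 5: G0=G1=0 G1=NOT G0=NOT 1=0 G2=G2|G0=1|1=1 -> 001
Cycle of length 4 starting at step 1 -> no fixed point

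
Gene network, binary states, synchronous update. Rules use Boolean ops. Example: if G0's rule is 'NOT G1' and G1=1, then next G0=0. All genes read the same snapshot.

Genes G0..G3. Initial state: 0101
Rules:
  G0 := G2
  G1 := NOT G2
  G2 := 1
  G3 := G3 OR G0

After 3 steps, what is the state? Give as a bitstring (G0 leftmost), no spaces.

Step 1: G0=G2=0 G1=NOT G2=NOT 0=1 G2=1(const) G3=G3|G0=1|0=1 -> 0111
Step 2: G0=G2=1 G1=NOT G2=NOT 1=0 G2=1(const) G3=G3|G0=1|0=1 -> 1011
Step 3: G0=G2=1 G1=NOT G2=NOT 1=0 G2=1(const) G3=G3|G0=1|1=1 -> 1011

1011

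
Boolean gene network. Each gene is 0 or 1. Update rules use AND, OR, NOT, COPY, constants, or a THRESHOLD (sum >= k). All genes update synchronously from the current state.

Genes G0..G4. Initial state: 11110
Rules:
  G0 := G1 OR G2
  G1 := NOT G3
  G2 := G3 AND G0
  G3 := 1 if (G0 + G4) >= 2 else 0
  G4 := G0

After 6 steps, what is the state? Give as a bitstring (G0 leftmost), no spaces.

Step 1: G0=G1|G2=1|1=1 G1=NOT G3=NOT 1=0 G2=G3&G0=1&1=1 G3=(1+0>=2)=0 G4=G0=1 -> 10101
Step 2: G0=G1|G2=0|1=1 G1=NOT G3=NOT 0=1 G2=G3&G0=0&1=0 G3=(1+1>=2)=1 G4=G0=1 -> 11011
Step 3: G0=G1|G2=1|0=1 G1=NOT G3=NOT 1=0 G2=G3&G0=1&1=1 G3=(1+1>=2)=1 G4=G0=1 -> 10111
Step 4: G0=G1|G2=0|1=1 G1=NOT G3=NOT 1=0 G2=G3&G0=1&1=1 G3=(1+1>=2)=1 G4=G0=1 -> 10111
Step 5: G0=G1|G2=0|1=1 G1=NOT G3=NOT 1=0 G2=G3&G0=1&1=1 G3=(1+1>=2)=1 G4=G0=1 -> 10111
Step 6: G0=G1|G2=0|1=1 G1=NOT G3=NOT 1=0 G2=G3&G0=1&1=1 G3=(1+1>=2)=1 G4=G0=1 -> 10111

10111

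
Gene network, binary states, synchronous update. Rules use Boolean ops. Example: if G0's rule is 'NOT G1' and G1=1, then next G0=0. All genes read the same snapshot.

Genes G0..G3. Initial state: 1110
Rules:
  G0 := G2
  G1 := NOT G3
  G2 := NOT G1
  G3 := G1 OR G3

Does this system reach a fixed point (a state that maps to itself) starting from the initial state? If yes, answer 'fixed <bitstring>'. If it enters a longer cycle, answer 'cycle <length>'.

Answer: fixed 1011

Derivation:
Step 0: 1110
Step 1: G0=G2=1 G1=NOT G3=NOT 0=1 G2=NOT G1=NOT 1=0 G3=G1|G3=1|0=1 -> 1101
Step 2: G0=G2=0 G1=NOT G3=NOT 1=0 G2=NOT G1=NOT 1=0 G3=G1|G3=1|1=1 -> 0001
Step 3: G0=G2=0 G1=NOT G3=NOT 1=0 G2=NOT G1=NOT 0=1 G3=G1|G3=0|1=1 -> 0011
Step 4: G0=G2=1 G1=NOT G3=NOT 1=0 G2=NOT G1=NOT 0=1 G3=G1|G3=0|1=1 -> 1011
Step 5: G0=G2=1 G1=NOT G3=NOT 1=0 G2=NOT G1=NOT 0=1 G3=G1|G3=0|1=1 -> 1011
Fixed point reached at step 4: 1011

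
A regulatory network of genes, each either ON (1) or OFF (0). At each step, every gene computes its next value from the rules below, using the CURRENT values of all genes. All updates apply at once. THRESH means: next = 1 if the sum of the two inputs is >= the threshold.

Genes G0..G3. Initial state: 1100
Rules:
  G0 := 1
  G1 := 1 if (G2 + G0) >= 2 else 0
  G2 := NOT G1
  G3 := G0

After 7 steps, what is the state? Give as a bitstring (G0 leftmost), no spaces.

Step 1: G0=1(const) G1=(0+1>=2)=0 G2=NOT G1=NOT 1=0 G3=G0=1 -> 1001
Step 2: G0=1(const) G1=(0+1>=2)=0 G2=NOT G1=NOT 0=1 G3=G0=1 -> 1011
Step 3: G0=1(const) G1=(1+1>=2)=1 G2=NOT G1=NOT 0=1 G3=G0=1 -> 1111
Step 4: G0=1(const) G1=(1+1>=2)=1 G2=NOT G1=NOT 1=0 G3=G0=1 -> 1101
Step 5: G0=1(const) G1=(0+1>=2)=0 G2=NOT G1=NOT 1=0 G3=G0=1 -> 1001
Step 6: G0=1(const) G1=(0+1>=2)=0 G2=NOT G1=NOT 0=1 G3=G0=1 -> 1011
Step 7: G0=1(const) G1=(1+1>=2)=1 G2=NOT G1=NOT 0=1 G3=G0=1 -> 1111

1111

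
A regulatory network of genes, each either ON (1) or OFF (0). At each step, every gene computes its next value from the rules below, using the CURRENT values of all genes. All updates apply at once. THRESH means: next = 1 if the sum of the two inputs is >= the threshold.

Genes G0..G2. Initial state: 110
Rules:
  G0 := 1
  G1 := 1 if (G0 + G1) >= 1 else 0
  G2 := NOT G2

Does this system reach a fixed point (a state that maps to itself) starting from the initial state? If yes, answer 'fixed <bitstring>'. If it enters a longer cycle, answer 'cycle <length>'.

Step 0: 110
Step 1: G0=1(const) G1=(1+1>=1)=1 G2=NOT G2=NOT 0=1 -> 111
Step 2: G0=1(const) G1=(1+1>=1)=1 G2=NOT G2=NOT 1=0 -> 110
Cycle of length 2 starting at step 0 -> no fixed point

Answer: cycle 2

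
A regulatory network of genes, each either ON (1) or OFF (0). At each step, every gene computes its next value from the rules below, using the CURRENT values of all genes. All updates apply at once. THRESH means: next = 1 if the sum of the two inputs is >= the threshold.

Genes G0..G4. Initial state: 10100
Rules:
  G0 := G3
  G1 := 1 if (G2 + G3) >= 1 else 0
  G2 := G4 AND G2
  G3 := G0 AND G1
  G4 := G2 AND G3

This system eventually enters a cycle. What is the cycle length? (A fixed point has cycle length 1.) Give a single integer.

Step 0: 10100
Step 1: G0=G3=0 G1=(1+0>=1)=1 G2=G4&G2=0&1=0 G3=G0&G1=1&0=0 G4=G2&G3=1&0=0 -> 01000
Step 2: G0=G3=0 G1=(0+0>=1)=0 G2=G4&G2=0&0=0 G3=G0&G1=0&1=0 G4=G2&G3=0&0=0 -> 00000
Step 3: G0=G3=0 G1=(0+0>=1)=0 G2=G4&G2=0&0=0 G3=G0&G1=0&0=0 G4=G2&G3=0&0=0 -> 00000
State from step 3 equals state from step 2 -> cycle length 1

Answer: 1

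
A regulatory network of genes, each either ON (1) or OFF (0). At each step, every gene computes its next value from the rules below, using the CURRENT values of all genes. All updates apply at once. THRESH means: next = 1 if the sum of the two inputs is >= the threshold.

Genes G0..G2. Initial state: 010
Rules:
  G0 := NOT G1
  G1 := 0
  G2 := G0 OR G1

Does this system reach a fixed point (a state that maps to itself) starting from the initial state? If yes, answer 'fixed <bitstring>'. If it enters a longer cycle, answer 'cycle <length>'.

Step 0: 010
Step 1: G0=NOT G1=NOT 1=0 G1=0(const) G2=G0|G1=0|1=1 -> 001
Step 2: G0=NOT G1=NOT 0=1 G1=0(const) G2=G0|G1=0|0=0 -> 100
Step 3: G0=NOT G1=NOT 0=1 G1=0(const) G2=G0|G1=1|0=1 -> 101
Step 4: G0=NOT G1=NOT 0=1 G1=0(const) G2=G0|G1=1|0=1 -> 101
Fixed point reached at step 3: 101

Answer: fixed 101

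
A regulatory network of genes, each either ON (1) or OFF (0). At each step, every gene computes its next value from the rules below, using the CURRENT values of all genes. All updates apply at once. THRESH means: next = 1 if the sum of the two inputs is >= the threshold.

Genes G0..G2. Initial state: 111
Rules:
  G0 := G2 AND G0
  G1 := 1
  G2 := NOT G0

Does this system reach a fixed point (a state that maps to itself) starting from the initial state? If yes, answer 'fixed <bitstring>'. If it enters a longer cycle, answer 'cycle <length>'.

Answer: fixed 011

Derivation:
Step 0: 111
Step 1: G0=G2&G0=1&1=1 G1=1(const) G2=NOT G0=NOT 1=0 -> 110
Step 2: G0=G2&G0=0&1=0 G1=1(const) G2=NOT G0=NOT 1=0 -> 010
Step 3: G0=G2&G0=0&0=0 G1=1(const) G2=NOT G0=NOT 0=1 -> 011
Step 4: G0=G2&G0=1&0=0 G1=1(const) G2=NOT G0=NOT 0=1 -> 011
Fixed point reached at step 3: 011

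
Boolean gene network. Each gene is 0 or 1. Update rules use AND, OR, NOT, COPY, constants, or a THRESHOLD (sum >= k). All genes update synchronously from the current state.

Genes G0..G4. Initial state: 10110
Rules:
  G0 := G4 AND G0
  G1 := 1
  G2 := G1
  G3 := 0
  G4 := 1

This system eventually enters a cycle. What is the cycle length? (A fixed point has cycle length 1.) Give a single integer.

Step 0: 10110
Step 1: G0=G4&G0=0&1=0 G1=1(const) G2=G1=0 G3=0(const) G4=1(const) -> 01001
Step 2: G0=G4&G0=1&0=0 G1=1(const) G2=G1=1 G3=0(const) G4=1(const) -> 01101
Step 3: G0=G4&G0=1&0=0 G1=1(const) G2=G1=1 G3=0(const) G4=1(const) -> 01101
State from step 3 equals state from step 2 -> cycle length 1

Answer: 1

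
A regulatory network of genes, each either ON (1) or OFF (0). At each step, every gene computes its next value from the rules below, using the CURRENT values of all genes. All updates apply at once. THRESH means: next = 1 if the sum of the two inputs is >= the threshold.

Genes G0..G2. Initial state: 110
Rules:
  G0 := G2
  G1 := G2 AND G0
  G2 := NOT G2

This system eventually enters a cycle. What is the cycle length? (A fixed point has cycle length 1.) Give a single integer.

Step 0: 110
Step 1: G0=G2=0 G1=G2&G0=0&1=0 G2=NOT G2=NOT 0=1 -> 001
Step 2: G0=G2=1 G1=G2&G0=1&0=0 G2=NOT G2=NOT 1=0 -> 100
Step 3: G0=G2=0 G1=G2&G0=0&1=0 G2=NOT G2=NOT 0=1 -> 001
State from step 3 equals state from step 1 -> cycle length 2

Answer: 2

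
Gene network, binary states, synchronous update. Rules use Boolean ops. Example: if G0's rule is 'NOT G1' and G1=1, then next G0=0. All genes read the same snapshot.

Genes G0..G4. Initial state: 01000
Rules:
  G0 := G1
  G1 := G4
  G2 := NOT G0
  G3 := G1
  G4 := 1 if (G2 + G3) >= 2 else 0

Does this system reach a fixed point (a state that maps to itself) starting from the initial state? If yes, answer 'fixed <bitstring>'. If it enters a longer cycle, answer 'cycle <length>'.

Answer: cycle 3

Derivation:
Step 0: 01000
Step 1: G0=G1=1 G1=G4=0 G2=NOT G0=NOT 0=1 G3=G1=1 G4=(0+0>=2)=0 -> 10110
Step 2: G0=G1=0 G1=G4=0 G2=NOT G0=NOT 1=0 G3=G1=0 G4=(1+1>=2)=1 -> 00001
Step 3: G0=G1=0 G1=G4=1 G2=NOT G0=NOT 0=1 G3=G1=0 G4=(0+0>=2)=0 -> 01100
Step 4: G0=G1=1 G1=G4=0 G2=NOT G0=NOT 0=1 G3=G1=1 G4=(1+0>=2)=0 -> 10110
Cycle of length 3 starting at step 1 -> no fixed point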